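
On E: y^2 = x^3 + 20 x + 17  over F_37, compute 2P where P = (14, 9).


Doubling: s = (3 x1^2 + a) / (2 y1)
s = (3*14^2 + 20) / (2*9) mod 37 = 5
x3 = s^2 - 2 x1 mod 37 = 5^2 - 2*14 = 34
y3 = s (x1 - x3) - y1 mod 37 = 5 * (14 - 34) - 9 = 2

2P = (34, 2)


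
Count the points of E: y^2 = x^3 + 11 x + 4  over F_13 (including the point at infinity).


For each x in F_13, count y with y^2 = x^3 + 11 x + 4 mod 13:
  x = 0: RHS = 4, y in [2, 11]  -> 2 point(s)
  x = 1: RHS = 3, y in [4, 9]  -> 2 point(s)
  x = 3: RHS = 12, y in [5, 8]  -> 2 point(s)
  x = 6: RHS = 0, y in [0]  -> 1 point(s)
  x = 9: RHS = 0, y in [0]  -> 1 point(s)
  x = 10: RHS = 9, y in [3, 10]  -> 2 point(s)
  x = 11: RHS = 0, y in [0]  -> 1 point(s)
Affine points: 11. Add the point at infinity: total = 12.

#E(F_13) = 12


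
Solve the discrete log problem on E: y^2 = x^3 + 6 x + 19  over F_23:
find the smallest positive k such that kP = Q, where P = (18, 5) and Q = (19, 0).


Enumerate multiples of P until we hit Q = (19, 0):
  1P = (18, 5)
  2P = (5, 6)
  3P = (3, 8)
  4P = (14, 8)
  5P = (16, 5)
  6P = (12, 18)
  7P = (6, 15)
  8P = (8, 2)
  9P = (1, 7)
  10P = (22, 9)
  11P = (7, 6)
  12P = (2, 4)
  13P = (11, 17)
  14P = (19, 0)
Match found at i = 14.

k = 14


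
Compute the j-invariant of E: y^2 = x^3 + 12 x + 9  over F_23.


Delta = -16(4 a^3 + 27 b^2) mod 23 = 6
-1728 * (4 a)^3 = -1728 * (4*12)^3 mod 23 = 22
j = 22 * 6^(-1) mod 23 = 19

j = 19 (mod 23)


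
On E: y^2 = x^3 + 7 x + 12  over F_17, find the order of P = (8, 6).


Compute successive multiples of P until we hit O:
  1P = (8, 6)
  2P = (2, 0)
  3P = (8, 11)
  4P = O

ord(P) = 4


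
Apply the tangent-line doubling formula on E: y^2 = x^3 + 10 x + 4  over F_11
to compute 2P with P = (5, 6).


Doubling: s = (3 x1^2 + a) / (2 y1)
s = (3*5^2 + 10) / (2*6) mod 11 = 8
x3 = s^2 - 2 x1 mod 11 = 8^2 - 2*5 = 10
y3 = s (x1 - x3) - y1 mod 11 = 8 * (5 - 10) - 6 = 9

2P = (10, 9)


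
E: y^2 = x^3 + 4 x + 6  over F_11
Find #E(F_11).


For each x in F_11, count y with y^2 = x^3 + 4 x + 6 mod 11:
  x = 1: RHS = 0, y in [0]  -> 1 point(s)
  x = 2: RHS = 0, y in [0]  -> 1 point(s)
  x = 3: RHS = 1, y in [1, 10]  -> 2 point(s)
  x = 4: RHS = 9, y in [3, 8]  -> 2 point(s)
  x = 6: RHS = 4, y in [2, 9]  -> 2 point(s)
  x = 7: RHS = 3, y in [5, 6]  -> 2 point(s)
  x = 8: RHS = 0, y in [0]  -> 1 point(s)
  x = 9: RHS = 1, y in [1, 10]  -> 2 point(s)
  x = 10: RHS = 1, y in [1, 10]  -> 2 point(s)
Affine points: 15. Add the point at infinity: total = 16.

#E(F_11) = 16


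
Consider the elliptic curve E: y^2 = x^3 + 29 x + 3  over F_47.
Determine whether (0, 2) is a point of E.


Check whether y^2 = x^3 + 29 x + 3 (mod 47) for (x, y) = (0, 2).
LHS: y^2 = 2^2 mod 47 = 4
RHS: x^3 + 29 x + 3 = 0^3 + 29*0 + 3 mod 47 = 3
LHS != RHS

No, not on the curve


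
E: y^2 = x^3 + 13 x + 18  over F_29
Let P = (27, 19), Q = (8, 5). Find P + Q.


P != Q, so use the chord formula.
s = (y2 - y1) / (x2 - x1) = (15) / (10) mod 29 = 16
x3 = s^2 - x1 - x2 mod 29 = 16^2 - 27 - 8 = 18
y3 = s (x1 - x3) - y1 mod 29 = 16 * (27 - 18) - 19 = 9

P + Q = (18, 9)


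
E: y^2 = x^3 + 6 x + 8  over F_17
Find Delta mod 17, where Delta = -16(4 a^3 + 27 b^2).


4 a^3 + 27 b^2 = 4*6^3 + 27*8^2 = 864 + 1728 = 2592
Delta = -16 * (2592) = -41472
Delta mod 17 = 8

Delta = 8 (mod 17)


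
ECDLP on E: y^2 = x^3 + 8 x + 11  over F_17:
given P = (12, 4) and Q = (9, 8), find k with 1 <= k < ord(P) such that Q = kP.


Enumerate multiples of P until we hit Q = (9, 8):
  1P = (12, 4)
  2P = (9, 8)
Match found at i = 2.

k = 2


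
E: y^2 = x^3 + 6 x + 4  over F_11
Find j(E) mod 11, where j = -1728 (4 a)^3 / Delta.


Delta = -16(4 a^3 + 27 b^2) mod 11 = 10
-1728 * (4 a)^3 = -1728 * (4*6)^3 mod 11 = 3
j = 3 * 10^(-1) mod 11 = 8

j = 8 (mod 11)


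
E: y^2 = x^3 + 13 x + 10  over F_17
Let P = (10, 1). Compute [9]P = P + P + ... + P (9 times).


k = 9 = 1001_2 (binary, LSB first: 1001)
Double-and-add from P = (10, 1):
  bit 0 = 1: acc = O + (10, 1) = (10, 1)
  bit 1 = 0: acc unchanged = (10, 1)
  bit 2 = 0: acc unchanged = (10, 1)
  bit 3 = 1: acc = (10, 1) + (3, 5) = (13, 8)

9P = (13, 8)


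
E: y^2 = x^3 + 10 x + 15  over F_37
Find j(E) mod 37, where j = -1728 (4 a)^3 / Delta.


Delta = -16(4 a^3 + 27 b^2) mod 37 = 9
-1728 * (4 a)^3 = -1728 * (4*10)^3 mod 37 = 1
j = 1 * 9^(-1) mod 37 = 33

j = 33 (mod 37)


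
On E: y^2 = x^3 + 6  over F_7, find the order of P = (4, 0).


Compute successive multiples of P until we hit O:
  1P = (4, 0)
  2P = O

ord(P) = 2


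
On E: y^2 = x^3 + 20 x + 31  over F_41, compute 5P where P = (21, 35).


k = 5 = 101_2 (binary, LSB first: 101)
Double-and-add from P = (21, 35):
  bit 0 = 1: acc = O + (21, 35) = (21, 35)
  bit 1 = 0: acc unchanged = (21, 35)
  bit 2 = 1: acc = (21, 35) + (35, 33) = (21, 6)

5P = (21, 6)


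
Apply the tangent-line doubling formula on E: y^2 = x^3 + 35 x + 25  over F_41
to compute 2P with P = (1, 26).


Doubling: s = (3 x1^2 + a) / (2 y1)
s = (3*1^2 + 35) / (2*26) mod 41 = 37
x3 = s^2 - 2 x1 mod 41 = 37^2 - 2*1 = 14
y3 = s (x1 - x3) - y1 mod 41 = 37 * (1 - 14) - 26 = 26

2P = (14, 26)


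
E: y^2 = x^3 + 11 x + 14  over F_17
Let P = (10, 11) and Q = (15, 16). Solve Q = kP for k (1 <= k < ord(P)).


Enumerate multiples of P until we hit Q = (15, 16):
  1P = (10, 11)
  2P = (15, 1)
  3P = (13, 12)
  4P = (13, 5)
  5P = (15, 16)
Match found at i = 5.

k = 5


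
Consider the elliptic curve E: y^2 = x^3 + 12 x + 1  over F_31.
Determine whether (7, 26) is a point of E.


Check whether y^2 = x^3 + 12 x + 1 (mod 31) for (x, y) = (7, 26).
LHS: y^2 = 26^2 mod 31 = 25
RHS: x^3 + 12 x + 1 = 7^3 + 12*7 + 1 mod 31 = 25
LHS = RHS

Yes, on the curve


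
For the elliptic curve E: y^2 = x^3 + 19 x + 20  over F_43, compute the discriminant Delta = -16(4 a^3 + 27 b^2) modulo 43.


4 a^3 + 27 b^2 = 4*19^3 + 27*20^2 = 27436 + 10800 = 38236
Delta = -16 * (38236) = -611776
Delta mod 43 = 28

Delta = 28 (mod 43)


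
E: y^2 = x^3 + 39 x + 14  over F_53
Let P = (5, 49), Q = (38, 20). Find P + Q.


P != Q, so use the chord formula.
s = (y2 - y1) / (x2 - x1) = (24) / (33) mod 53 = 20
x3 = s^2 - x1 - x2 mod 53 = 20^2 - 5 - 38 = 39
y3 = s (x1 - x3) - y1 mod 53 = 20 * (5 - 39) - 49 = 13

P + Q = (39, 13)


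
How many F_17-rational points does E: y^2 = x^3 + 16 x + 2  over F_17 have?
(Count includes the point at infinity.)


For each x in F_17, count y with y^2 = x^3 + 16 x + 2 mod 17:
  x = 0: RHS = 2, y in [6, 11]  -> 2 point(s)
  x = 1: RHS = 2, y in [6, 11]  -> 2 point(s)
  x = 2: RHS = 8, y in [5, 12]  -> 2 point(s)
  x = 3: RHS = 9, y in [3, 14]  -> 2 point(s)
  x = 6: RHS = 8, y in [5, 12]  -> 2 point(s)
  x = 7: RHS = 15, y in [7, 10]  -> 2 point(s)
  x = 8: RHS = 13, y in [8, 9]  -> 2 point(s)
  x = 9: RHS = 8, y in [5, 12]  -> 2 point(s)
  x = 11: RHS = 13, y in [8, 9]  -> 2 point(s)
  x = 12: RHS = 1, y in [1, 16]  -> 2 point(s)
  x = 15: RHS = 13, y in [8, 9]  -> 2 point(s)
  x = 16: RHS = 2, y in [6, 11]  -> 2 point(s)
Affine points: 24. Add the point at infinity: total = 25.

#E(F_17) = 25


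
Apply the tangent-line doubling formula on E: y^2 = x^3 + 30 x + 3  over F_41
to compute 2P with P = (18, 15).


Doubling: s = (3 x1^2 + a) / (2 y1)
s = (3*18^2 + 30) / (2*15) mod 41 = 17
x3 = s^2 - 2 x1 mod 41 = 17^2 - 2*18 = 7
y3 = s (x1 - x3) - y1 mod 41 = 17 * (18 - 7) - 15 = 8

2P = (7, 8)


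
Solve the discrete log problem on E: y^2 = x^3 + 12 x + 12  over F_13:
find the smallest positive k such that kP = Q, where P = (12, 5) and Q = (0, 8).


Enumerate multiples of P until we hit Q = (0, 8):
  1P = (12, 5)
  2P = (1, 5)
  3P = (0, 8)
Match found at i = 3.

k = 3


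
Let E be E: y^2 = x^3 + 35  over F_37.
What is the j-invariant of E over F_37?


Delta = -16(4 a^3 + 27 b^2) mod 37 = 11
-1728 * (4 a)^3 = -1728 * (4*0)^3 mod 37 = 0
j = 0 * 11^(-1) mod 37 = 0

j = 0 (mod 37)


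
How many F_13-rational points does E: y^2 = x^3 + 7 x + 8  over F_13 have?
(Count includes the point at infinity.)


For each x in F_13, count y with y^2 = x^3 + 7 x + 8 mod 13:
  x = 1: RHS = 3, y in [4, 9]  -> 2 point(s)
  x = 2: RHS = 4, y in [2, 11]  -> 2 point(s)
  x = 3: RHS = 4, y in [2, 11]  -> 2 point(s)
  x = 4: RHS = 9, y in [3, 10]  -> 2 point(s)
  x = 5: RHS = 12, y in [5, 8]  -> 2 point(s)
  x = 7: RHS = 10, y in [6, 7]  -> 2 point(s)
  x = 8: RHS = 4, y in [2, 11]  -> 2 point(s)
  x = 10: RHS = 12, y in [5, 8]  -> 2 point(s)
  x = 11: RHS = 12, y in [5, 8]  -> 2 point(s)
  x = 12: RHS = 0, y in [0]  -> 1 point(s)
Affine points: 19. Add the point at infinity: total = 20.

#E(F_13) = 20


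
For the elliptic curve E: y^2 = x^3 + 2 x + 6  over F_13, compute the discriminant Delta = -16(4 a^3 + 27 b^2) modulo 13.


4 a^3 + 27 b^2 = 4*2^3 + 27*6^2 = 32 + 972 = 1004
Delta = -16 * (1004) = -16064
Delta mod 13 = 4

Delta = 4 (mod 13)


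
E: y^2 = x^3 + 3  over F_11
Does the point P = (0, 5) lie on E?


Check whether y^2 = x^3 + 0 x + 3 (mod 11) for (x, y) = (0, 5).
LHS: y^2 = 5^2 mod 11 = 3
RHS: x^3 + 0 x + 3 = 0^3 + 0*0 + 3 mod 11 = 3
LHS = RHS

Yes, on the curve


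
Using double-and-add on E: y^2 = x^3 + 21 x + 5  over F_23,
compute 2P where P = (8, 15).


k = 2 = 10_2 (binary, LSB first: 01)
Double-and-add from P = (8, 15):
  bit 0 = 0: acc unchanged = O
  bit 1 = 1: acc = O + (19, 15) = (19, 15)

2P = (19, 15)


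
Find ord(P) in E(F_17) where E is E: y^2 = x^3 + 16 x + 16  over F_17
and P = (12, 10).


Compute successive multiples of P until we hit O:
  1P = (12, 10)
  2P = (14, 3)
  3P = (16, 4)
  4P = (4, 12)
  5P = (0, 4)
  6P = (1, 4)
  7P = (5, 0)
  8P = (1, 13)
  ... (continuing to 14P)
  14P = O

ord(P) = 14


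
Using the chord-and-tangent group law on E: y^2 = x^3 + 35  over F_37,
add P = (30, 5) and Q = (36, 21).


P != Q, so use the chord formula.
s = (y2 - y1) / (x2 - x1) = (16) / (6) mod 37 = 15
x3 = s^2 - x1 - x2 mod 37 = 15^2 - 30 - 36 = 11
y3 = s (x1 - x3) - y1 mod 37 = 15 * (30 - 11) - 5 = 21

P + Q = (11, 21)


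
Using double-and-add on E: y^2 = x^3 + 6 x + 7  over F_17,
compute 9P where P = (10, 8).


k = 9 = 1001_2 (binary, LSB first: 1001)
Double-and-add from P = (10, 8):
  bit 0 = 1: acc = O + (10, 8) = (10, 8)
  bit 1 = 0: acc unchanged = (10, 8)
  bit 2 = 0: acc unchanged = (10, 8)
  bit 3 = 1: acc = (10, 8) + (3, 16) = (6, 2)

9P = (6, 2)


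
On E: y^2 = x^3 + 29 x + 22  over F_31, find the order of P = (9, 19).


Compute successive multiples of P until we hit O:
  1P = (9, 19)
  2P = (14, 17)
  3P = (28, 1)
  4P = (4, 4)
  5P = (27, 20)
  6P = (15, 22)
  7P = (15, 9)
  8P = (27, 11)
  ... (continuing to 13P)
  13P = O

ord(P) = 13


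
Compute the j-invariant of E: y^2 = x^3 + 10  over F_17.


Delta = -16(4 a^3 + 27 b^2) mod 17 = 14
-1728 * (4 a)^3 = -1728 * (4*0)^3 mod 17 = 0
j = 0 * 14^(-1) mod 17 = 0

j = 0 (mod 17)


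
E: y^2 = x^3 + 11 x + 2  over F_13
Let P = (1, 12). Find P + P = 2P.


Doubling: s = (3 x1^2 + a) / (2 y1)
s = (3*1^2 + 11) / (2*12) mod 13 = 6
x3 = s^2 - 2 x1 mod 13 = 6^2 - 2*1 = 8
y3 = s (x1 - x3) - y1 mod 13 = 6 * (1 - 8) - 12 = 11

2P = (8, 11)


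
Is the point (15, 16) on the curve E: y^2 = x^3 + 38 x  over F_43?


Check whether y^2 = x^3 + 38 x + 0 (mod 43) for (x, y) = (15, 16).
LHS: y^2 = 16^2 mod 43 = 41
RHS: x^3 + 38 x + 0 = 15^3 + 38*15 + 0 mod 43 = 32
LHS != RHS

No, not on the curve


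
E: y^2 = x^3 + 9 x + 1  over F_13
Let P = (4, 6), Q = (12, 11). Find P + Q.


P != Q, so use the chord formula.
s = (y2 - y1) / (x2 - x1) = (5) / (8) mod 13 = 12
x3 = s^2 - x1 - x2 mod 13 = 12^2 - 4 - 12 = 11
y3 = s (x1 - x3) - y1 mod 13 = 12 * (4 - 11) - 6 = 1

P + Q = (11, 1)


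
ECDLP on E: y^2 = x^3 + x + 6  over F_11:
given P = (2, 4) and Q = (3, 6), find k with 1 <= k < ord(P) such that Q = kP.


Enumerate multiples of P until we hit Q = (3, 6):
  1P = (2, 4)
  2P = (5, 9)
  3P = (8, 8)
  4P = (10, 9)
  5P = (3, 5)
  6P = (7, 2)
  7P = (7, 9)
  8P = (3, 6)
Match found at i = 8.

k = 8


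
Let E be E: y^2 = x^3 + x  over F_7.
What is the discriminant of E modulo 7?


4 a^3 + 27 b^2 = 4*1^3 + 27*0^2 = 4 + 0 = 4
Delta = -16 * (4) = -64
Delta mod 7 = 6

Delta = 6 (mod 7)


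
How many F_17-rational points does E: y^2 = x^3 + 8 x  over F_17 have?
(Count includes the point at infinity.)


For each x in F_17, count y with y^2 = x^3 + 8 x + 0 mod 17:
  x = 0: RHS = 0, y in [0]  -> 1 point(s)
  x = 1: RHS = 9, y in [3, 14]  -> 2 point(s)
  x = 3: RHS = 0, y in [0]  -> 1 point(s)
  x = 6: RHS = 9, y in [3, 14]  -> 2 point(s)
  x = 7: RHS = 8, y in [5, 12]  -> 2 point(s)
  x = 8: RHS = 15, y in [7, 10]  -> 2 point(s)
  x = 9: RHS = 2, y in [6, 11]  -> 2 point(s)
  x = 10: RHS = 9, y in [3, 14]  -> 2 point(s)
  x = 11: RHS = 8, y in [5, 12]  -> 2 point(s)
  x = 14: RHS = 0, y in [0]  -> 1 point(s)
  x = 16: RHS = 8, y in [5, 12]  -> 2 point(s)
Affine points: 19. Add the point at infinity: total = 20.

#E(F_17) = 20


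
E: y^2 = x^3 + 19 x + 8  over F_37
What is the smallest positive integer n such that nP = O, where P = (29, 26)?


Compute successive multiples of P until we hit O:
  1P = (29, 26)
  2P = (7, 22)
  3P = (31, 14)
  4P = (13, 26)
  5P = (32, 11)
  6P = (1, 19)
  7P = (14, 24)
  8P = (20, 27)
  ... (continuing to 18P)
  18P = O

ord(P) = 18


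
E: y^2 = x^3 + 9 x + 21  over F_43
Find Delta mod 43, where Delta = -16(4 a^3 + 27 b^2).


4 a^3 + 27 b^2 = 4*9^3 + 27*21^2 = 2916 + 11907 = 14823
Delta = -16 * (14823) = -237168
Delta mod 43 = 20

Delta = 20 (mod 43)


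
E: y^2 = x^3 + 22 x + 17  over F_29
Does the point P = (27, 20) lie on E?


Check whether y^2 = x^3 + 22 x + 17 (mod 29) for (x, y) = (27, 20).
LHS: y^2 = 20^2 mod 29 = 23
RHS: x^3 + 22 x + 17 = 27^3 + 22*27 + 17 mod 29 = 23
LHS = RHS

Yes, on the curve


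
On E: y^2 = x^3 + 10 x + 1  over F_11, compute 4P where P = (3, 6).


k = 4 = 100_2 (binary, LSB first: 001)
Double-and-add from P = (3, 6):
  bit 0 = 0: acc unchanged = O
  bit 1 = 0: acc unchanged = O
  bit 2 = 1: acc = O + (3, 5) = (3, 5)

4P = (3, 5)


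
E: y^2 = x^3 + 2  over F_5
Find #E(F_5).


For each x in F_5, count y with y^2 = x^3 + 0 x + 2 mod 5:
  x = 2: RHS = 0, y in [0]  -> 1 point(s)
  x = 3: RHS = 4, y in [2, 3]  -> 2 point(s)
  x = 4: RHS = 1, y in [1, 4]  -> 2 point(s)
Affine points: 5. Add the point at infinity: total = 6.

#E(F_5) = 6


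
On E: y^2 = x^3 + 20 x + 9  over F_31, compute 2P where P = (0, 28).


Doubling: s = (3 x1^2 + a) / (2 y1)
s = (3*0^2 + 20) / (2*28) mod 31 = 7
x3 = s^2 - 2 x1 mod 31 = 7^2 - 2*0 = 18
y3 = s (x1 - x3) - y1 mod 31 = 7 * (0 - 18) - 28 = 1

2P = (18, 1)


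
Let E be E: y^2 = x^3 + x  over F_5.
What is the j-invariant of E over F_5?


Delta = -16(4 a^3 + 27 b^2) mod 5 = 1
-1728 * (4 a)^3 = -1728 * (4*1)^3 mod 5 = 3
j = 3 * 1^(-1) mod 5 = 3

j = 3 (mod 5)


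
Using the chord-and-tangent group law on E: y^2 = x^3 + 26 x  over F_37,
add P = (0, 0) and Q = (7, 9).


P != Q, so use the chord formula.
s = (y2 - y1) / (x2 - x1) = (9) / (7) mod 37 = 33
x3 = s^2 - x1 - x2 mod 37 = 33^2 - 0 - 7 = 9
y3 = s (x1 - x3) - y1 mod 37 = 33 * (0 - 9) - 0 = 36

P + Q = (9, 36)


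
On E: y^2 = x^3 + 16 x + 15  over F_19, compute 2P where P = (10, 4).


Doubling: s = (3 x1^2 + a) / (2 y1)
s = (3*10^2 + 16) / (2*4) mod 19 = 11
x3 = s^2 - 2 x1 mod 19 = 11^2 - 2*10 = 6
y3 = s (x1 - x3) - y1 mod 19 = 11 * (10 - 6) - 4 = 2

2P = (6, 2)


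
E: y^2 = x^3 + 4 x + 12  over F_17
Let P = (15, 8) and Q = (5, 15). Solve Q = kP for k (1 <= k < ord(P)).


Enumerate multiples of P until we hit Q = (5, 15):
  1P = (15, 8)
  2P = (5, 2)
  3P = (13, 0)
  4P = (5, 15)
Match found at i = 4.

k = 4


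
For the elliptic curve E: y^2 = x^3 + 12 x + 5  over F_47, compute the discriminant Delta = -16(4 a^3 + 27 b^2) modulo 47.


4 a^3 + 27 b^2 = 4*12^3 + 27*5^2 = 6912 + 675 = 7587
Delta = -16 * (7587) = -121392
Delta mod 47 = 9

Delta = 9 (mod 47)


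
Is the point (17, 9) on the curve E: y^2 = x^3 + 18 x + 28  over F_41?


Check whether y^2 = x^3 + 18 x + 28 (mod 41) for (x, y) = (17, 9).
LHS: y^2 = 9^2 mod 41 = 40
RHS: x^3 + 18 x + 28 = 17^3 + 18*17 + 28 mod 41 = 40
LHS = RHS

Yes, on the curve


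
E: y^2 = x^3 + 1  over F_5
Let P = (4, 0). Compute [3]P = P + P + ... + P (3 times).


k = 3 = 11_2 (binary, LSB first: 11)
Double-and-add from P = (4, 0):
  bit 0 = 1: acc = O + (4, 0) = (4, 0)
  bit 1 = 1: acc = (4, 0) + O = (4, 0)

3P = (4, 0)


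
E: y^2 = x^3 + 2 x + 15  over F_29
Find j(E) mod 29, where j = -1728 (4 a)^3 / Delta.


Delta = -16(4 a^3 + 27 b^2) mod 29 = 18
-1728 * (4 a)^3 = -1728 * (4*2)^3 mod 29 = 25
j = 25 * 18^(-1) mod 29 = 3

j = 3 (mod 29)


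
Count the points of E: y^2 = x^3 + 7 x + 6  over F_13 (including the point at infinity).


For each x in F_13, count y with y^2 = x^3 + 7 x + 6 mod 13:
  x = 1: RHS = 1, y in [1, 12]  -> 2 point(s)
  x = 5: RHS = 10, y in [6, 7]  -> 2 point(s)
  x = 6: RHS = 4, y in [2, 11]  -> 2 point(s)
  x = 10: RHS = 10, y in [6, 7]  -> 2 point(s)
  x = 11: RHS = 10, y in [6, 7]  -> 2 point(s)
Affine points: 10. Add the point at infinity: total = 11.

#E(F_13) = 11


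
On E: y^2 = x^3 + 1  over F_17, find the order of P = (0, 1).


Compute successive multiples of P until we hit O:
  1P = (0, 1)
  2P = (0, 16)
  3P = O

ord(P) = 3


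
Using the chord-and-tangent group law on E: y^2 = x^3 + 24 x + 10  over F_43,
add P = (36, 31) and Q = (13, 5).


P != Q, so use the chord formula.
s = (y2 - y1) / (x2 - x1) = (17) / (20) mod 43 = 3
x3 = s^2 - x1 - x2 mod 43 = 3^2 - 36 - 13 = 3
y3 = s (x1 - x3) - y1 mod 43 = 3 * (36 - 3) - 31 = 25

P + Q = (3, 25)


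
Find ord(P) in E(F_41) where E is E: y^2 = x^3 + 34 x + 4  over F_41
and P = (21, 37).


Compute successive multiples of P until we hit O:
  1P = (21, 37)
  2P = (30, 29)
  3P = (8, 38)
  4P = (4, 9)
  5P = (39, 25)
  6P = (27, 8)
  7P = (38, 11)
  8P = (33, 32)
  ... (continuing to 21P)
  21P = O

ord(P) = 21


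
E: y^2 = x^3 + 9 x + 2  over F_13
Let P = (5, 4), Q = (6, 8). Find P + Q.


P != Q, so use the chord formula.
s = (y2 - y1) / (x2 - x1) = (4) / (1) mod 13 = 4
x3 = s^2 - x1 - x2 mod 13 = 4^2 - 5 - 6 = 5
y3 = s (x1 - x3) - y1 mod 13 = 4 * (5 - 5) - 4 = 9

P + Q = (5, 9)


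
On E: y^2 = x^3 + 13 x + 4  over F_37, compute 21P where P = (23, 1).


k = 21 = 10101_2 (binary, LSB first: 10101)
Double-and-add from P = (23, 1):
  bit 0 = 1: acc = O + (23, 1) = (23, 1)
  bit 1 = 0: acc unchanged = (23, 1)
  bit 2 = 1: acc = (23, 1) + (32, 31) = (26, 26)
  bit 3 = 0: acc unchanged = (26, 26)
  bit 4 = 1: acc = (26, 26) + (25, 28) = (27, 13)

21P = (27, 13)


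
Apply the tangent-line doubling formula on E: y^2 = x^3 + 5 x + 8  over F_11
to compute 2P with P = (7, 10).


Doubling: s = (3 x1^2 + a) / (2 y1)
s = (3*7^2 + 5) / (2*10) mod 11 = 1
x3 = s^2 - 2 x1 mod 11 = 1^2 - 2*7 = 9
y3 = s (x1 - x3) - y1 mod 11 = 1 * (7 - 9) - 10 = 10

2P = (9, 10)


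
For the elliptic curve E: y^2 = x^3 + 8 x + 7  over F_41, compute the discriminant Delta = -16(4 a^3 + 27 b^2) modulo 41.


4 a^3 + 27 b^2 = 4*8^3 + 27*7^2 = 2048 + 1323 = 3371
Delta = -16 * (3371) = -53936
Delta mod 41 = 20

Delta = 20 (mod 41)


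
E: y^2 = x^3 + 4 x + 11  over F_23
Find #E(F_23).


For each x in F_23, count y with y^2 = x^3 + 4 x + 11 mod 23:
  x = 1: RHS = 16, y in [4, 19]  -> 2 point(s)
  x = 2: RHS = 4, y in [2, 21]  -> 2 point(s)
  x = 3: RHS = 4, y in [2, 21]  -> 2 point(s)
  x = 5: RHS = 18, y in [8, 15]  -> 2 point(s)
  x = 8: RHS = 3, y in [7, 16]  -> 2 point(s)
  x = 10: RHS = 16, y in [4, 19]  -> 2 point(s)
  x = 11: RHS = 6, y in [11, 12]  -> 2 point(s)
  x = 12: RHS = 16, y in [4, 19]  -> 2 point(s)
  x = 13: RHS = 6, y in [11, 12]  -> 2 point(s)
  x = 16: RHS = 8, y in [10, 13]  -> 2 point(s)
  x = 17: RHS = 1, y in [1, 22]  -> 2 point(s)
  x = 18: RHS = 4, y in [2, 21]  -> 2 point(s)
  x = 19: RHS = 0, y in [0]  -> 1 point(s)
  x = 20: RHS = 18, y in [8, 15]  -> 2 point(s)
  x = 21: RHS = 18, y in [8, 15]  -> 2 point(s)
  x = 22: RHS = 6, y in [11, 12]  -> 2 point(s)
Affine points: 31. Add the point at infinity: total = 32.

#E(F_23) = 32


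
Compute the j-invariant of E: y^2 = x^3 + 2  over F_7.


Delta = -16(4 a^3 + 27 b^2) mod 7 = 1
-1728 * (4 a)^3 = -1728 * (4*0)^3 mod 7 = 0
j = 0 * 1^(-1) mod 7 = 0

j = 0 (mod 7)


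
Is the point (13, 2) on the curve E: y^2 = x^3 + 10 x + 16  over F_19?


Check whether y^2 = x^3 + 10 x + 16 (mod 19) for (x, y) = (13, 2).
LHS: y^2 = 2^2 mod 19 = 4
RHS: x^3 + 10 x + 16 = 13^3 + 10*13 + 16 mod 19 = 6
LHS != RHS

No, not on the curve


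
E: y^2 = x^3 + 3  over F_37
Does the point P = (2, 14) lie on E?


Check whether y^2 = x^3 + 0 x + 3 (mod 37) for (x, y) = (2, 14).
LHS: y^2 = 14^2 mod 37 = 11
RHS: x^3 + 0 x + 3 = 2^3 + 0*2 + 3 mod 37 = 11
LHS = RHS

Yes, on the curve


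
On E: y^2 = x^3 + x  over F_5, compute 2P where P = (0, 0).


k = 2 = 10_2 (binary, LSB first: 01)
Double-and-add from P = (0, 0):
  bit 0 = 0: acc unchanged = O
  bit 1 = 1: acc = O + O = O

2P = O


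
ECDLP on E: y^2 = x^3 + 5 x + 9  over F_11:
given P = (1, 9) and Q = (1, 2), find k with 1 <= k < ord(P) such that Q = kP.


Enumerate multiples of P until we hit Q = (1, 2):
  1P = (1, 9)
  2P = (2, 4)
  3P = (0, 8)
  4P = (0, 3)
  5P = (2, 7)
  6P = (1, 2)
Match found at i = 6.

k = 6


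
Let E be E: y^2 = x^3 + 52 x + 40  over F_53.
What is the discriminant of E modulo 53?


4 a^3 + 27 b^2 = 4*52^3 + 27*40^2 = 562432 + 43200 = 605632
Delta = -16 * (605632) = -9690112
Delta mod 53 = 37

Delta = 37 (mod 53)


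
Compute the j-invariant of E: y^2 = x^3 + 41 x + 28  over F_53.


Delta = -16(4 a^3 + 27 b^2) mod 53 = 16
-1728 * (4 a)^3 = -1728 * (4*41)^3 mod 53 = 28
j = 28 * 16^(-1) mod 53 = 15

j = 15 (mod 53)


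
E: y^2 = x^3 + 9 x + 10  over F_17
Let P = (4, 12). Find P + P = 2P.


Doubling: s = (3 x1^2 + a) / (2 y1)
s = (3*4^2 + 9) / (2*12) mod 17 = 13
x3 = s^2 - 2 x1 mod 17 = 13^2 - 2*4 = 8
y3 = s (x1 - x3) - y1 mod 17 = 13 * (4 - 8) - 12 = 4

2P = (8, 4)


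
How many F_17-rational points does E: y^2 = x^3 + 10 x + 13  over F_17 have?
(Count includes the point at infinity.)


For each x in F_17, count y with y^2 = x^3 + 10 x + 13 mod 17:
  x = 0: RHS = 13, y in [8, 9]  -> 2 point(s)
  x = 3: RHS = 2, y in [6, 11]  -> 2 point(s)
  x = 4: RHS = 15, y in [7, 10]  -> 2 point(s)
  x = 5: RHS = 1, y in [1, 16]  -> 2 point(s)
  x = 6: RHS = 0, y in [0]  -> 1 point(s)
  x = 7: RHS = 1, y in [1, 16]  -> 2 point(s)
  x = 9: RHS = 16, y in [4, 13]  -> 2 point(s)
  x = 10: RHS = 8, y in [5, 12]  -> 2 point(s)
  x = 11: RHS = 9, y in [3, 14]  -> 2 point(s)
  x = 12: RHS = 8, y in [5, 12]  -> 2 point(s)
  x = 15: RHS = 2, y in [6, 11]  -> 2 point(s)
  x = 16: RHS = 2, y in [6, 11]  -> 2 point(s)
Affine points: 23. Add the point at infinity: total = 24.

#E(F_17) = 24


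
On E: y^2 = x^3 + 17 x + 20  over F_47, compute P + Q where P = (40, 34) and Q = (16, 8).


P != Q, so use the chord formula.
s = (y2 - y1) / (x2 - x1) = (21) / (23) mod 47 = 5
x3 = s^2 - x1 - x2 mod 47 = 5^2 - 40 - 16 = 16
y3 = s (x1 - x3) - y1 mod 47 = 5 * (40 - 16) - 34 = 39

P + Q = (16, 39)


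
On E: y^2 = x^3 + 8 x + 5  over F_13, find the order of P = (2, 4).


Compute successive multiples of P until we hit O:
  1P = (2, 4)
  2P = (12, 10)
  3P = (3, 11)
  4P = (5, 1)
  5P = (7, 1)
  6P = (8, 10)
  7P = (4, 7)
  8P = (6, 3)
  ... (continuing to 20P)
  20P = O

ord(P) = 20


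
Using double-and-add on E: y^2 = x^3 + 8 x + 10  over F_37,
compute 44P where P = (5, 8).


k = 44 = 101100_2 (binary, LSB first: 001101)
Double-and-add from P = (5, 8):
  bit 0 = 0: acc unchanged = O
  bit 1 = 0: acc unchanged = O
  bit 2 = 1: acc = O + (9, 16) = (9, 16)
  bit 3 = 1: acc = (9, 16) + (26, 16) = (2, 21)
  bit 4 = 0: acc unchanged = (2, 21)
  bit 5 = 1: acc = (2, 21) + (20, 17) = (5, 29)

44P = (5, 29)


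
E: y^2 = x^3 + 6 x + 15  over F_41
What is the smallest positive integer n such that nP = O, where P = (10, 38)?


Compute successive multiples of P until we hit O:
  1P = (10, 38)
  2P = (39, 6)
  3P = (31, 29)
  4P = (37, 38)
  5P = (35, 3)
  6P = (16, 36)
  7P = (6, 29)
  8P = (7, 20)
  ... (continuing to 43P)
  43P = O

ord(P) = 43


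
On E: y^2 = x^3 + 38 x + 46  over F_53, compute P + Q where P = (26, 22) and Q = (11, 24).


P != Q, so use the chord formula.
s = (y2 - y1) / (x2 - x1) = (2) / (38) mod 53 = 14
x3 = s^2 - x1 - x2 mod 53 = 14^2 - 26 - 11 = 0
y3 = s (x1 - x3) - y1 mod 53 = 14 * (26 - 0) - 22 = 24

P + Q = (0, 24)


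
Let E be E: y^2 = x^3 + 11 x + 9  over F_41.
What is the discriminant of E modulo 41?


4 a^3 + 27 b^2 = 4*11^3 + 27*9^2 = 5324 + 2187 = 7511
Delta = -16 * (7511) = -120176
Delta mod 41 = 36

Delta = 36 (mod 41)


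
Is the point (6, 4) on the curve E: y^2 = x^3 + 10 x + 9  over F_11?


Check whether y^2 = x^3 + 10 x + 9 (mod 11) for (x, y) = (6, 4).
LHS: y^2 = 4^2 mod 11 = 5
RHS: x^3 + 10 x + 9 = 6^3 + 10*6 + 9 mod 11 = 10
LHS != RHS

No, not on the curve


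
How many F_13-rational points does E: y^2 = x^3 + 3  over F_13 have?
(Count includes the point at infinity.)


For each x in F_13, count y with y^2 = x^3 + 0 x + 3 mod 13:
  x = 0: RHS = 3, y in [4, 9]  -> 2 point(s)
  x = 1: RHS = 4, y in [2, 11]  -> 2 point(s)
  x = 3: RHS = 4, y in [2, 11]  -> 2 point(s)
  x = 9: RHS = 4, y in [2, 11]  -> 2 point(s)
Affine points: 8. Add the point at infinity: total = 9.

#E(F_13) = 9


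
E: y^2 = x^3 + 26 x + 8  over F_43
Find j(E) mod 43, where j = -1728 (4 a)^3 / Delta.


Delta = -16(4 a^3 + 27 b^2) mod 43 = 17
-1728 * (4 a)^3 = -1728 * (4*26)^3 mod 43 = 42
j = 42 * 17^(-1) mod 43 = 5

j = 5 (mod 43)


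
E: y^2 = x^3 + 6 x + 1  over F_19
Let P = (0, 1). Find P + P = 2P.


Doubling: s = (3 x1^2 + a) / (2 y1)
s = (3*0^2 + 6) / (2*1) mod 19 = 3
x3 = s^2 - 2 x1 mod 19 = 3^2 - 2*0 = 9
y3 = s (x1 - x3) - y1 mod 19 = 3 * (0 - 9) - 1 = 10

2P = (9, 10)


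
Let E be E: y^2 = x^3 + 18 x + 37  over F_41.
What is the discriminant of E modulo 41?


4 a^3 + 27 b^2 = 4*18^3 + 27*37^2 = 23328 + 36963 = 60291
Delta = -16 * (60291) = -964656
Delta mod 41 = 33

Delta = 33 (mod 41)


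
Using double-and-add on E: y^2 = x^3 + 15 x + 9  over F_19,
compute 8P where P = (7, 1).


k = 8 = 1000_2 (binary, LSB first: 0001)
Double-and-add from P = (7, 1):
  bit 0 = 0: acc unchanged = O
  bit 1 = 0: acc unchanged = O
  bit 2 = 0: acc unchanged = O
  bit 3 = 1: acc = O + (2, 3) = (2, 3)

8P = (2, 3)


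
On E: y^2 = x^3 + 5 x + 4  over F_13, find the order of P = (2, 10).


Compute successive multiples of P until we hit O:
  1P = (2, 10)
  2P = (8, 7)
  3P = (0, 2)
  4P = (1, 7)
  5P = (6, 4)
  6P = (4, 6)
  7P = (11, 8)
  8P = (10, 12)
  ... (continuing to 17P)
  17P = O

ord(P) = 17


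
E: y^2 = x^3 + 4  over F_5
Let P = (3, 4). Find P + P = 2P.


Doubling: s = (3 x1^2 + a) / (2 y1)
s = (3*3^2 + 0) / (2*4) mod 5 = 4
x3 = s^2 - 2 x1 mod 5 = 4^2 - 2*3 = 0
y3 = s (x1 - x3) - y1 mod 5 = 4 * (3 - 0) - 4 = 3

2P = (0, 3)


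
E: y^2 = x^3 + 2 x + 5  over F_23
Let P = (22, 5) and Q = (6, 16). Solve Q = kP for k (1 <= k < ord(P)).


Enumerate multiples of P until we hit Q = (6, 16):
  1P = (22, 5)
  2P = (8, 2)
  3P = (11, 22)
  4P = (19, 5)
  5P = (5, 18)
  6P = (9, 4)
  7P = (18, 13)
  8P = (10, 17)
  9P = (15, 11)
  10P = (21, 4)
  11P = (4, 13)
  12P = (6, 16)
Match found at i = 12.

k = 12


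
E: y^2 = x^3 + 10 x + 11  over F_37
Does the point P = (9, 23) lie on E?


Check whether y^2 = x^3 + 10 x + 11 (mod 37) for (x, y) = (9, 23).
LHS: y^2 = 23^2 mod 37 = 11
RHS: x^3 + 10 x + 11 = 9^3 + 10*9 + 11 mod 37 = 16
LHS != RHS

No, not on the curve


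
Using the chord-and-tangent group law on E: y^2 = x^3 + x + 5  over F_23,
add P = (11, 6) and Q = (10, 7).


P != Q, so use the chord formula.
s = (y2 - y1) / (x2 - x1) = (1) / (22) mod 23 = 22
x3 = s^2 - x1 - x2 mod 23 = 22^2 - 11 - 10 = 3
y3 = s (x1 - x3) - y1 mod 23 = 22 * (11 - 3) - 6 = 9

P + Q = (3, 9)


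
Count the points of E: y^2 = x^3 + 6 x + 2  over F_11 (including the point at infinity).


For each x in F_11, count y with y^2 = x^3 + 6 x + 2 mod 11:
  x = 1: RHS = 9, y in [3, 8]  -> 2 point(s)
  x = 2: RHS = 0, y in [0]  -> 1 point(s)
  x = 3: RHS = 3, y in [5, 6]  -> 2 point(s)
  x = 5: RHS = 3, y in [5, 6]  -> 2 point(s)
  x = 6: RHS = 1, y in [1, 10]  -> 2 point(s)
  x = 8: RHS = 1, y in [1, 10]  -> 2 point(s)
  x = 9: RHS = 4, y in [2, 9]  -> 2 point(s)
Affine points: 13. Add the point at infinity: total = 14.

#E(F_11) = 14


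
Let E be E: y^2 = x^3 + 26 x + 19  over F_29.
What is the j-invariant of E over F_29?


Delta = -16(4 a^3 + 27 b^2) mod 29 = 27
-1728 * (4 a)^3 = -1728 * (4*26)^3 mod 29 = 28
j = 28 * 27^(-1) mod 29 = 15

j = 15 (mod 29)


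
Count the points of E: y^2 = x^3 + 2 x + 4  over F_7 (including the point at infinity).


For each x in F_7, count y with y^2 = x^3 + 2 x + 4 mod 7:
  x = 0: RHS = 4, y in [2, 5]  -> 2 point(s)
  x = 1: RHS = 0, y in [0]  -> 1 point(s)
  x = 2: RHS = 2, y in [3, 4]  -> 2 point(s)
  x = 3: RHS = 2, y in [3, 4]  -> 2 point(s)
  x = 6: RHS = 1, y in [1, 6]  -> 2 point(s)
Affine points: 9. Add the point at infinity: total = 10.

#E(F_7) = 10


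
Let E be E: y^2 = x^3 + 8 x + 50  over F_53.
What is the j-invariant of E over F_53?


Delta = -16(4 a^3 + 27 b^2) mod 53 = 20
-1728 * (4 a)^3 = -1728 * (4*8)^3 mod 53 = 29
j = 29 * 20^(-1) mod 53 = 20

j = 20 (mod 53)


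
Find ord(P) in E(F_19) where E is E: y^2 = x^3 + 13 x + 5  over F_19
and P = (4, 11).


Compute successive multiples of P until we hit O:
  1P = (4, 11)
  2P = (17, 16)
  3P = (14, 10)
  4P = (5, 10)
  5P = (11, 15)
  6P = (2, 1)
  7P = (0, 9)
  8P = (1, 0)
  ... (continuing to 16P)
  16P = O

ord(P) = 16


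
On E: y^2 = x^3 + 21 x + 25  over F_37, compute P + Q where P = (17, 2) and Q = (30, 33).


P != Q, so use the chord formula.
s = (y2 - y1) / (x2 - x1) = (31) / (13) mod 37 = 28
x3 = s^2 - x1 - x2 mod 37 = 28^2 - 17 - 30 = 34
y3 = s (x1 - x3) - y1 mod 37 = 28 * (17 - 34) - 2 = 3

P + Q = (34, 3)


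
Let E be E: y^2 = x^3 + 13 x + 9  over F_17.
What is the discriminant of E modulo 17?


4 a^3 + 27 b^2 = 4*13^3 + 27*9^2 = 8788 + 2187 = 10975
Delta = -16 * (10975) = -175600
Delta mod 17 = 10

Delta = 10 (mod 17)


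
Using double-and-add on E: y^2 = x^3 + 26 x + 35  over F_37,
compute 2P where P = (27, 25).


k = 2 = 10_2 (binary, LSB first: 01)
Double-and-add from P = (27, 25):
  bit 0 = 0: acc unchanged = O
  bit 1 = 1: acc = O + (10, 0) = (10, 0)

2P = (10, 0)


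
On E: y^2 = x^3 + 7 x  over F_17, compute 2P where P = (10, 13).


Doubling: s = (3 x1^2 + a) / (2 y1)
s = (3*10^2 + 7) / (2*13) mod 17 = 2
x3 = s^2 - 2 x1 mod 17 = 2^2 - 2*10 = 1
y3 = s (x1 - x3) - y1 mod 17 = 2 * (10 - 1) - 13 = 5

2P = (1, 5)


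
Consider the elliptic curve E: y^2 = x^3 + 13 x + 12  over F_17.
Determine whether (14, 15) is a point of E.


Check whether y^2 = x^3 + 13 x + 12 (mod 17) for (x, y) = (14, 15).
LHS: y^2 = 15^2 mod 17 = 4
RHS: x^3 + 13 x + 12 = 14^3 + 13*14 + 12 mod 17 = 14
LHS != RHS

No, not on the curve


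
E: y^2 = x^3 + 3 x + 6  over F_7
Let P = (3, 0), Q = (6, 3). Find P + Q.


P != Q, so use the chord formula.
s = (y2 - y1) / (x2 - x1) = (3) / (3) mod 7 = 1
x3 = s^2 - x1 - x2 mod 7 = 1^2 - 3 - 6 = 6
y3 = s (x1 - x3) - y1 mod 7 = 1 * (3 - 6) - 0 = 4

P + Q = (6, 4)


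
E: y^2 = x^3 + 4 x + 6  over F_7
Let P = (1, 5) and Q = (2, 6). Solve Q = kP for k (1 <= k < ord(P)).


Enumerate multiples of P until we hit Q = (2, 6):
  1P = (1, 5)
  2P = (5, 2)
  3P = (2, 1)
  4P = (6, 1)
  5P = (4, 3)
  6P = (4, 4)
  7P = (6, 6)
  8P = (2, 6)
Match found at i = 8.

k = 8


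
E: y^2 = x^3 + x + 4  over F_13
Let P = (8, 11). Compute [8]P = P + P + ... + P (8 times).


k = 8 = 1000_2 (binary, LSB first: 0001)
Double-and-add from P = (8, 11):
  bit 0 = 0: acc unchanged = O
  bit 1 = 0: acc unchanged = O
  bit 2 = 0: acc unchanged = O
  bit 3 = 1: acc = O + (9, 1) = (9, 1)

8P = (9, 1)


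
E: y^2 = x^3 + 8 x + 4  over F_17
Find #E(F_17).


For each x in F_17, count y with y^2 = x^3 + 8 x + 4 mod 17:
  x = 0: RHS = 4, y in [2, 15]  -> 2 point(s)
  x = 1: RHS = 13, y in [8, 9]  -> 2 point(s)
  x = 3: RHS = 4, y in [2, 15]  -> 2 point(s)
  x = 4: RHS = 15, y in [7, 10]  -> 2 point(s)
  x = 5: RHS = 16, y in [4, 13]  -> 2 point(s)
  x = 6: RHS = 13, y in [8, 9]  -> 2 point(s)
  x = 8: RHS = 2, y in [6, 11]  -> 2 point(s)
  x = 10: RHS = 13, y in [8, 9]  -> 2 point(s)
  x = 12: RHS = 9, y in [3, 14]  -> 2 point(s)
  x = 14: RHS = 4, y in [2, 15]  -> 2 point(s)
Affine points: 20. Add the point at infinity: total = 21.

#E(F_17) = 21


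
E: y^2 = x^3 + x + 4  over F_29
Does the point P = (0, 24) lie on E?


Check whether y^2 = x^3 + 1 x + 4 (mod 29) for (x, y) = (0, 24).
LHS: y^2 = 24^2 mod 29 = 25
RHS: x^3 + 1 x + 4 = 0^3 + 1*0 + 4 mod 29 = 4
LHS != RHS

No, not on the curve


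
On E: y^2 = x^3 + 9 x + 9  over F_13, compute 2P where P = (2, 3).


Doubling: s = (3 x1^2 + a) / (2 y1)
s = (3*2^2 + 9) / (2*3) mod 13 = 10
x3 = s^2 - 2 x1 mod 13 = 10^2 - 2*2 = 5
y3 = s (x1 - x3) - y1 mod 13 = 10 * (2 - 5) - 3 = 6

2P = (5, 6)


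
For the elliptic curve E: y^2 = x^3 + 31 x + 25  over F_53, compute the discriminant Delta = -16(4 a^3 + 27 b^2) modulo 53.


4 a^3 + 27 b^2 = 4*31^3 + 27*25^2 = 119164 + 16875 = 136039
Delta = -16 * (136039) = -2176624
Delta mod 53 = 33

Delta = 33 (mod 53)


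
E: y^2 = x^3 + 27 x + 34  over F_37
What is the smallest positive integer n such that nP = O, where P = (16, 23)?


Compute successive multiples of P until we hit O:
  1P = (16, 23)
  2P = (9, 28)
  3P = (11, 21)
  4P = (22, 19)
  5P = (20, 29)
  6P = (31, 10)
  7P = (34, 0)
  8P = (31, 27)
  ... (continuing to 14P)
  14P = O

ord(P) = 14


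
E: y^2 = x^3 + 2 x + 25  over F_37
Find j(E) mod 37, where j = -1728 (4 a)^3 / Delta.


Delta = -16(4 a^3 + 27 b^2) mod 37 = 32
-1728 * (4 a)^3 = -1728 * (4*2)^3 mod 37 = 8
j = 8 * 32^(-1) mod 37 = 28

j = 28 (mod 37)


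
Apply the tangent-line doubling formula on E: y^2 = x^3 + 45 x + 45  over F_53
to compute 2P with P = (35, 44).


Doubling: s = (3 x1^2 + a) / (2 y1)
s = (3*35^2 + 45) / (2*44) mod 53 = 23
x3 = s^2 - 2 x1 mod 53 = 23^2 - 2*35 = 35
y3 = s (x1 - x3) - y1 mod 53 = 23 * (35 - 35) - 44 = 9

2P = (35, 9)


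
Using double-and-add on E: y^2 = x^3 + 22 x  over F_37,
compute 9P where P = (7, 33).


k = 9 = 1001_2 (binary, LSB first: 1001)
Double-and-add from P = (7, 33):
  bit 0 = 1: acc = O + (7, 33) = (7, 33)
  bit 1 = 0: acc unchanged = (7, 33)
  bit 2 = 0: acc unchanged = (7, 33)
  bit 3 = 1: acc = (7, 33) + (30, 24) = (4, 35)

9P = (4, 35)


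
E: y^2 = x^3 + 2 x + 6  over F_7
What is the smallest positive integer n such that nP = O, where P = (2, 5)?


Compute successive multiples of P until we hit O:
  1P = (2, 5)
  2P = (3, 2)
  3P = (4, 1)
  4P = (5, 1)
  5P = (1, 3)
  6P = (1, 4)
  7P = (5, 6)
  8P = (4, 6)
  ... (continuing to 11P)
  11P = O

ord(P) = 11


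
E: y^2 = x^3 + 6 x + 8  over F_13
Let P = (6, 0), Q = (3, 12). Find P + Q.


P != Q, so use the chord formula.
s = (y2 - y1) / (x2 - x1) = (12) / (10) mod 13 = 9
x3 = s^2 - x1 - x2 mod 13 = 9^2 - 6 - 3 = 7
y3 = s (x1 - x3) - y1 mod 13 = 9 * (6 - 7) - 0 = 4

P + Q = (7, 4)


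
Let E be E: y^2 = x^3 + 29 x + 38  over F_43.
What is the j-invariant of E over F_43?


Delta = -16(4 a^3 + 27 b^2) mod 43 = 40
-1728 * (4 a)^3 = -1728 * (4*29)^3 mod 43 = 32
j = 32 * 40^(-1) mod 43 = 18

j = 18 (mod 43)


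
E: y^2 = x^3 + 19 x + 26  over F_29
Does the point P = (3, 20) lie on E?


Check whether y^2 = x^3 + 19 x + 26 (mod 29) for (x, y) = (3, 20).
LHS: y^2 = 20^2 mod 29 = 23
RHS: x^3 + 19 x + 26 = 3^3 + 19*3 + 26 mod 29 = 23
LHS = RHS

Yes, on the curve


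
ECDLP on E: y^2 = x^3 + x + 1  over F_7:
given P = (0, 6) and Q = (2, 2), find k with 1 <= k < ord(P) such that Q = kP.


Enumerate multiples of P until we hit Q = (2, 2):
  1P = (0, 6)
  2P = (2, 2)
Match found at i = 2.

k = 2


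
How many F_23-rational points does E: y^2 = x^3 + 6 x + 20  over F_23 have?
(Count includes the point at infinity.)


For each x in F_23, count y with y^2 = x^3 + 6 x + 20 mod 23:
  x = 1: RHS = 4, y in [2, 21]  -> 2 point(s)
  x = 4: RHS = 16, y in [4, 19]  -> 2 point(s)
  x = 12: RHS = 3, y in [7, 16]  -> 2 point(s)
  x = 13: RHS = 18, y in [8, 15]  -> 2 point(s)
  x = 15: RHS = 12, y in [9, 14]  -> 2 point(s)
  x = 16: RHS = 3, y in [7, 16]  -> 2 point(s)
  x = 18: RHS = 3, y in [7, 16]  -> 2 point(s)
  x = 19: RHS = 1, y in [1, 22]  -> 2 point(s)
  x = 21: RHS = 0, y in [0]  -> 1 point(s)
  x = 22: RHS = 13, y in [6, 17]  -> 2 point(s)
Affine points: 19. Add the point at infinity: total = 20.

#E(F_23) = 20


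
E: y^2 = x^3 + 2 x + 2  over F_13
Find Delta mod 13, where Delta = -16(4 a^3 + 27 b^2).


4 a^3 + 27 b^2 = 4*2^3 + 27*2^2 = 32 + 108 = 140
Delta = -16 * (140) = -2240
Delta mod 13 = 9

Delta = 9 (mod 13)


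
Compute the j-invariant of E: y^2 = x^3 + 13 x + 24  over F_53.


Delta = -16(4 a^3 + 27 b^2) mod 53 = 4
-1728 * (4 a)^3 = -1728 * (4*13)^3 mod 53 = 32
j = 32 * 4^(-1) mod 53 = 8

j = 8 (mod 53)


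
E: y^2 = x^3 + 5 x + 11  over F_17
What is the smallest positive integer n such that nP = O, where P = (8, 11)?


Compute successive multiples of P until we hit O:
  1P = (8, 11)
  2P = (5, 12)
  3P = (6, 11)
  4P = (3, 6)
  5P = (7, 7)
  6P = (1, 0)
  7P = (7, 10)
  8P = (3, 11)
  ... (continuing to 12P)
  12P = O

ord(P) = 12


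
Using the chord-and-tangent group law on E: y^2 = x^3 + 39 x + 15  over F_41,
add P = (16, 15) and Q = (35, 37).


P != Q, so use the chord formula.
s = (y2 - y1) / (x2 - x1) = (22) / (19) mod 41 = 40
x3 = s^2 - x1 - x2 mod 41 = 40^2 - 16 - 35 = 32
y3 = s (x1 - x3) - y1 mod 41 = 40 * (16 - 32) - 15 = 1

P + Q = (32, 1)


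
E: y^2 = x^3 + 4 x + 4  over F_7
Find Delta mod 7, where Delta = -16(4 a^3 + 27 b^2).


4 a^3 + 27 b^2 = 4*4^3 + 27*4^2 = 256 + 432 = 688
Delta = -16 * (688) = -11008
Delta mod 7 = 3

Delta = 3 (mod 7)


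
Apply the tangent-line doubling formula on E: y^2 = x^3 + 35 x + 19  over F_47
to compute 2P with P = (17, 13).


Doubling: s = (3 x1^2 + a) / (2 y1)
s = (3*17^2 + 35) / (2*13) mod 47 = 13
x3 = s^2 - 2 x1 mod 47 = 13^2 - 2*17 = 41
y3 = s (x1 - x3) - y1 mod 47 = 13 * (17 - 41) - 13 = 4

2P = (41, 4)


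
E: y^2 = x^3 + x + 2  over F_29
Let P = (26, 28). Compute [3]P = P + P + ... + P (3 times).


k = 3 = 11_2 (binary, LSB first: 11)
Double-and-add from P = (26, 28):
  bit 0 = 1: acc = O + (26, 28) = (26, 28)
  bit 1 = 1: acc = (26, 28) + (28, 0) = (26, 1)

3P = (26, 1)


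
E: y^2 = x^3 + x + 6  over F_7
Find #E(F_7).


For each x in F_7, count y with y^2 = x^3 + 1 x + 6 mod 7:
  x = 1: RHS = 1, y in [1, 6]  -> 2 point(s)
  x = 2: RHS = 2, y in [3, 4]  -> 2 point(s)
  x = 3: RHS = 1, y in [1, 6]  -> 2 point(s)
  x = 4: RHS = 4, y in [2, 5]  -> 2 point(s)
  x = 6: RHS = 4, y in [2, 5]  -> 2 point(s)
Affine points: 10. Add the point at infinity: total = 11.

#E(F_7) = 11


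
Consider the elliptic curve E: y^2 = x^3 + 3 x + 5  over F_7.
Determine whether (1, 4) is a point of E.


Check whether y^2 = x^3 + 3 x + 5 (mod 7) for (x, y) = (1, 4).
LHS: y^2 = 4^2 mod 7 = 2
RHS: x^3 + 3 x + 5 = 1^3 + 3*1 + 5 mod 7 = 2
LHS = RHS

Yes, on the curve


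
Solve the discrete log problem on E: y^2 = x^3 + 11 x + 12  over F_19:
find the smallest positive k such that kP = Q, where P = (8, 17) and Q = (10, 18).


Enumerate multiples of P until we hit Q = (10, 18):
  1P = (8, 17)
  2P = (10, 18)
Match found at i = 2.

k = 2


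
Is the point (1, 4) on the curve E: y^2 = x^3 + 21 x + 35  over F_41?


Check whether y^2 = x^3 + 21 x + 35 (mod 41) for (x, y) = (1, 4).
LHS: y^2 = 4^2 mod 41 = 16
RHS: x^3 + 21 x + 35 = 1^3 + 21*1 + 35 mod 41 = 16
LHS = RHS

Yes, on the curve
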